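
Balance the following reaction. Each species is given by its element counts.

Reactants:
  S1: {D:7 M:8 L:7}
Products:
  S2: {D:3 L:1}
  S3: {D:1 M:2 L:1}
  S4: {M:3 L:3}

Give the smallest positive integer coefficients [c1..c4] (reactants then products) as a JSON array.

Coefficients: [2, 3, 5, 2]

D: 2·7 = 14 | 3·3+5·1+2·0 = 14
M: 2·8 = 16 | 3·0+5·2+2·3 = 16
L: 2·7 = 14 | 3·1+5·1+2·3 = 14
gcd(2,3,5,2) = 1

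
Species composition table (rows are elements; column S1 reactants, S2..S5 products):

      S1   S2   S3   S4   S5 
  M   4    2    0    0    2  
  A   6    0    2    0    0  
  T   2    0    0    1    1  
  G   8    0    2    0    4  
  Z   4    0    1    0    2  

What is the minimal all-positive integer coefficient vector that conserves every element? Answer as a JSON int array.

M: 2·4 = 8 | 3·2+6·0+3·0+1·2 = 8
A: 2·6 = 12 | 3·0+6·2+3·0+1·0 = 12
T: 2·2 = 4 | 3·0+6·0+3·1+1·1 = 4
G: 2·8 = 16 | 3·0+6·2+3·0+1·4 = 16
Z: 2·4 = 8 | 3·0+6·1+3·0+1·2 = 8
gcd(2,3,6,3,1) = 1

Coefficients: [2, 3, 6, 3, 1]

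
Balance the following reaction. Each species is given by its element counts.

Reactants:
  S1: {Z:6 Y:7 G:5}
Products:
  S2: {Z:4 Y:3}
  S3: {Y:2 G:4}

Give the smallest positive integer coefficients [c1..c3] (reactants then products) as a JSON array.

Z: 4·6 = 24 | 6·4+5·0 = 24
Y: 4·7 = 28 | 6·3+5·2 = 28
G: 4·5 = 20 | 6·0+5·4 = 20
gcd(4,6,5) = 1

Coefficients: [4, 6, 5]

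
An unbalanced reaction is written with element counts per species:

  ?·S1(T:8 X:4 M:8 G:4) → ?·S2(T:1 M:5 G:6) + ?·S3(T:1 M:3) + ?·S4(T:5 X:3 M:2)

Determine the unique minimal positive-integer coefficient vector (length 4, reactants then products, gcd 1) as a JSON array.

T: 3·8 = 24 | 2·1+2·1+4·5 = 24
X: 3·4 = 12 | 2·0+2·0+4·3 = 12
M: 3·8 = 24 | 2·5+2·3+4·2 = 24
G: 3·4 = 12 | 2·6+2·0+4·0 = 12
gcd(3,2,2,4) = 1

Coefficients: [3, 2, 2, 4]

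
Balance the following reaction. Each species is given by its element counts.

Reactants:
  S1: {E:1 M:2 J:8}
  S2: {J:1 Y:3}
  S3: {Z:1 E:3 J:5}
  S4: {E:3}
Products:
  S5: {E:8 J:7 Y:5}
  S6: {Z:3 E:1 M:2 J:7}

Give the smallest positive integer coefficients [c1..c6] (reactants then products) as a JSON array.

Coefficients: [1, 5, 3, 5, 3, 1]

Z: 1·0+5·0+3·1+5·0 = 3 | 3·0+1·3 = 3
E: 1·1+5·0+3·3+5·3 = 25 | 3·8+1·1 = 25
M: 1·2+5·0+3·0+5·0 = 2 | 3·0+1·2 = 2
J: 1·8+5·1+3·5+5·0 = 28 | 3·7+1·7 = 28
Y: 1·0+5·3+3·0+5·0 = 15 | 3·5+1·0 = 15
gcd(1,5,3,5,3,1) = 1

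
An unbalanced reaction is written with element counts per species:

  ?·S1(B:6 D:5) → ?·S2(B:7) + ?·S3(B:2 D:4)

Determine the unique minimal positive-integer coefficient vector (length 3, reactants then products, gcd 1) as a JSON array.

Coefficients: [4, 2, 5]

B: 4·6 = 24 | 2·7+5·2 = 24
D: 4·5 = 20 | 2·0+5·4 = 20
gcd(4,2,5) = 1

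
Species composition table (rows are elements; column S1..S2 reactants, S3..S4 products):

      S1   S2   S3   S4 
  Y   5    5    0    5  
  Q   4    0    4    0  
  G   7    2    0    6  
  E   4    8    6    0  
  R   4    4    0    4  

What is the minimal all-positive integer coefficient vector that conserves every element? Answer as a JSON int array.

Y: 4·5+1·5 = 25 | 4·0+5·5 = 25
Q: 4·4+1·0 = 16 | 4·4+5·0 = 16
G: 4·7+1·2 = 30 | 4·0+5·6 = 30
E: 4·4+1·8 = 24 | 4·6+5·0 = 24
R: 4·4+1·4 = 20 | 4·0+5·4 = 20
gcd(4,1,4,5) = 1

Coefficients: [4, 1, 4, 5]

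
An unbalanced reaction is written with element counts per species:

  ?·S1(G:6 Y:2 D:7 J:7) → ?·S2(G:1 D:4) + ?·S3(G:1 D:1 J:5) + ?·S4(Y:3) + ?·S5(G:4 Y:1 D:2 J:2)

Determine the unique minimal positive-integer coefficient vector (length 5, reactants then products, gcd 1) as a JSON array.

Coefficients: [3, 3, 3, 1, 3]

G: 3·6 = 18 | 3·1+3·1+1·0+3·4 = 18
Y: 3·2 = 6 | 3·0+3·0+1·3+3·1 = 6
D: 3·7 = 21 | 3·4+3·1+1·0+3·2 = 21
J: 3·7 = 21 | 3·0+3·5+1·0+3·2 = 21
gcd(3,3,3,1,3) = 1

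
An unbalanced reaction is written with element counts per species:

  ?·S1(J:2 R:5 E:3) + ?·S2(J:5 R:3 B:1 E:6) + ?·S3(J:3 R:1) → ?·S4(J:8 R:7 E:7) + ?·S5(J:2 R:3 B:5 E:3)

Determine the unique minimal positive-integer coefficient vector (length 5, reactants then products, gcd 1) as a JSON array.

J: 5·2+5·5+5·3 = 50 | 6·8+1·2 = 50
R: 5·5+5·3+5·1 = 45 | 6·7+1·3 = 45
B: 5·0+5·1+5·0 = 5 | 6·0+1·5 = 5
E: 5·3+5·6+5·0 = 45 | 6·7+1·3 = 45
gcd(5,5,5,6,1) = 1

Coefficients: [5, 5, 5, 6, 1]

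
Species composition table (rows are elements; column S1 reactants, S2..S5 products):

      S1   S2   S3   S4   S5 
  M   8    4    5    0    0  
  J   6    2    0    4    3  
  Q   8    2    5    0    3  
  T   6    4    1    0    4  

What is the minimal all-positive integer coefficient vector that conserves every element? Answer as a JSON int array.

M: 4·8 = 32 | 3·4+4·5+3·0+2·0 = 32
J: 4·6 = 24 | 3·2+4·0+3·4+2·3 = 24
Q: 4·8 = 32 | 3·2+4·5+3·0+2·3 = 32
T: 4·6 = 24 | 3·4+4·1+3·0+2·4 = 24
gcd(4,3,4,3,2) = 1

Coefficients: [4, 3, 4, 3, 2]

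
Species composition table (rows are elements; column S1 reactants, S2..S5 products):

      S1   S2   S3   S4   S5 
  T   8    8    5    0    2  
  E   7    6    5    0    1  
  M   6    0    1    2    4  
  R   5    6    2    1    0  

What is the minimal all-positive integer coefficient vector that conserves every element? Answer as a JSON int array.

T: 4·8 = 32 | 1·8+4·5+6·0+2·2 = 32
E: 4·7 = 28 | 1·6+4·5+6·0+2·1 = 28
M: 4·6 = 24 | 1·0+4·1+6·2+2·4 = 24
R: 4·5 = 20 | 1·6+4·2+6·1+2·0 = 20
gcd(4,1,4,6,2) = 1

Coefficients: [4, 1, 4, 6, 2]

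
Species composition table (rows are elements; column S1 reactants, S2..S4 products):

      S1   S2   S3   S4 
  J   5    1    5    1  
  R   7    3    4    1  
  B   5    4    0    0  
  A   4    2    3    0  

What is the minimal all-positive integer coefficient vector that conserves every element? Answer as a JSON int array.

Coefficients: [4, 5, 2, 5]

J: 4·5 = 20 | 5·1+2·5+5·1 = 20
R: 4·7 = 28 | 5·3+2·4+5·1 = 28
B: 4·5 = 20 | 5·4+2·0+5·0 = 20
A: 4·4 = 16 | 5·2+2·3+5·0 = 16
gcd(4,5,2,5) = 1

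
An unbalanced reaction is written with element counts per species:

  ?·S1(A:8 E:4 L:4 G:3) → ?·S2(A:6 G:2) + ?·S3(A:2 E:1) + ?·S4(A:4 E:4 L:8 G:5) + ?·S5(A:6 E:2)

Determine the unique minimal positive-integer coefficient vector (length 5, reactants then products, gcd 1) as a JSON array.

Coefficients: [4, 1, 6, 2, 1]

A: 4·8 = 32 | 1·6+6·2+2·4+1·6 = 32
E: 4·4 = 16 | 1·0+6·1+2·4+1·2 = 16
L: 4·4 = 16 | 1·0+6·0+2·8+1·0 = 16
G: 4·3 = 12 | 1·2+6·0+2·5+1·0 = 12
gcd(4,1,6,2,1) = 1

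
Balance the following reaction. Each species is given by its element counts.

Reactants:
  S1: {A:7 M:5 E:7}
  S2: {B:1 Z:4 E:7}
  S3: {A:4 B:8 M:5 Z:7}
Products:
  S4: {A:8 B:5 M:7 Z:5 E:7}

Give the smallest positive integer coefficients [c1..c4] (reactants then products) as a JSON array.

A: 4·7+1·0+3·4 = 40 | 5·8 = 40
B: 4·0+1·1+3·8 = 25 | 5·5 = 25
M: 4·5+1·0+3·5 = 35 | 5·7 = 35
Z: 4·0+1·4+3·7 = 25 | 5·5 = 25
E: 4·7+1·7+3·0 = 35 | 5·7 = 35
gcd(4,1,3,5) = 1

Coefficients: [4, 1, 3, 5]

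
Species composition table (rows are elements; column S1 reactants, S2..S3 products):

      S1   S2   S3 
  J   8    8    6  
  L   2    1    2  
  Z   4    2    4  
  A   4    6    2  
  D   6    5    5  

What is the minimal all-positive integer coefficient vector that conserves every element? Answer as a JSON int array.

J: 5·8 = 40 | 2·8+4·6 = 40
L: 5·2 = 10 | 2·1+4·2 = 10
Z: 5·4 = 20 | 2·2+4·4 = 20
A: 5·4 = 20 | 2·6+4·2 = 20
D: 5·6 = 30 | 2·5+4·5 = 30
gcd(5,2,4) = 1

Coefficients: [5, 2, 4]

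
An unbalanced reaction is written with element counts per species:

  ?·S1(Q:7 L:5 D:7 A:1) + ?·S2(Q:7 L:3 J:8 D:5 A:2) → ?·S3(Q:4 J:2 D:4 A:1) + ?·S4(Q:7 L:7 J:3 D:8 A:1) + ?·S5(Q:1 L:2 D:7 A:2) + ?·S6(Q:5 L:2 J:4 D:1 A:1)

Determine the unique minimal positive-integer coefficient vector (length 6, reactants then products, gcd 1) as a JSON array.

Coefficients: [5, 5, 4, 4, 1, 5]

Q: 5·7+5·7 = 70 | 4·4+4·7+1·1+5·5 = 70
L: 5·5+5·3 = 40 | 4·0+4·7+1·2+5·2 = 40
J: 5·0+5·8 = 40 | 4·2+4·3+1·0+5·4 = 40
D: 5·7+5·5 = 60 | 4·4+4·8+1·7+5·1 = 60
A: 5·1+5·2 = 15 | 4·1+4·1+1·2+5·1 = 15
gcd(5,5,4,4,1,5) = 1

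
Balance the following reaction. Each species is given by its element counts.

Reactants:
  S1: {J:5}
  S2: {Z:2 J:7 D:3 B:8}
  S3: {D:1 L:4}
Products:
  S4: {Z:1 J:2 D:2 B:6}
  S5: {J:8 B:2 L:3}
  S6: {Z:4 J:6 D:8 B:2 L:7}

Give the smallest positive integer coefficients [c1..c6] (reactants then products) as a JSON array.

Z: 2·0+4·2+4·0 = 8 | 4·1+3·0+1·4 = 8
J: 2·5+4·7+4·0 = 38 | 4·2+3·8+1·6 = 38
D: 2·0+4·3+4·1 = 16 | 4·2+3·0+1·8 = 16
B: 2·0+4·8+4·0 = 32 | 4·6+3·2+1·2 = 32
L: 2·0+4·0+4·4 = 16 | 4·0+3·3+1·7 = 16
gcd(2,4,4,4,3,1) = 1

Coefficients: [2, 4, 4, 4, 3, 1]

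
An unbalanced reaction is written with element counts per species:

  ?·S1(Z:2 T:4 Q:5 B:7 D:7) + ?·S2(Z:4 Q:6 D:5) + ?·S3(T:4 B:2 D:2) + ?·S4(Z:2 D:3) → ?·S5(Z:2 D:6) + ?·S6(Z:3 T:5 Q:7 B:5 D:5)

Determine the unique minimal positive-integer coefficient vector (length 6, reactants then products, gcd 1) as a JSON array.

Coefficients: [2, 3, 3, 1, 3, 4]

Z: 2·2+3·4+3·0+1·2 = 18 | 3·2+4·3 = 18
T: 2·4+3·0+3·4+1·0 = 20 | 3·0+4·5 = 20
Q: 2·5+3·6+3·0+1·0 = 28 | 3·0+4·7 = 28
B: 2·7+3·0+3·2+1·0 = 20 | 3·0+4·5 = 20
D: 2·7+3·5+3·2+1·3 = 38 | 3·6+4·5 = 38
gcd(2,3,3,1,3,4) = 1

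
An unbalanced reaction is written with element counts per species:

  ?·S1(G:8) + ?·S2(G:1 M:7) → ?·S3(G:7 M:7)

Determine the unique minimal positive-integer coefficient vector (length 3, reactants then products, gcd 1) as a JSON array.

G: 3·8+4·1 = 28 | 4·7 = 28
M: 3·0+4·7 = 28 | 4·7 = 28
gcd(3,4,4) = 1

Coefficients: [3, 4, 4]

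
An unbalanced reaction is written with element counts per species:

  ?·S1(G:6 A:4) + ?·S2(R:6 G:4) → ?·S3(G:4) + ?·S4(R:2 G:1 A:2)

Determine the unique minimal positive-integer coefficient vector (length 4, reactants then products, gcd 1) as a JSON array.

Coefficients: [3, 2, 5, 6]

R: 3·0+2·6 = 12 | 5·0+6·2 = 12
G: 3·6+2·4 = 26 | 5·4+6·1 = 26
A: 3·4+2·0 = 12 | 5·0+6·2 = 12
gcd(3,2,5,6) = 1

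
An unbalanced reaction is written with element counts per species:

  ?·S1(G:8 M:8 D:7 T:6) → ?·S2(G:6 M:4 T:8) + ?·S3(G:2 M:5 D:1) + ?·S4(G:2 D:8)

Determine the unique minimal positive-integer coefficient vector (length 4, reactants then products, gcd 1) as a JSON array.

G: 4·8 = 32 | 3·6+4·2+3·2 = 32
M: 4·8 = 32 | 3·4+4·5+3·0 = 32
D: 4·7 = 28 | 3·0+4·1+3·8 = 28
T: 4·6 = 24 | 3·8+4·0+3·0 = 24
gcd(4,3,4,3) = 1

Coefficients: [4, 3, 4, 3]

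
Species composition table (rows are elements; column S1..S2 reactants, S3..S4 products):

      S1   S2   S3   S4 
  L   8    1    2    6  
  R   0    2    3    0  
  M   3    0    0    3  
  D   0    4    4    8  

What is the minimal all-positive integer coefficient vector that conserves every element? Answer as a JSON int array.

L: 1·8+6·1 = 14 | 4·2+1·6 = 14
R: 1·0+6·2 = 12 | 4·3+1·0 = 12
M: 1·3+6·0 = 3 | 4·0+1·3 = 3
D: 1·0+6·4 = 24 | 4·4+1·8 = 24
gcd(1,6,4,1) = 1

Coefficients: [1, 6, 4, 1]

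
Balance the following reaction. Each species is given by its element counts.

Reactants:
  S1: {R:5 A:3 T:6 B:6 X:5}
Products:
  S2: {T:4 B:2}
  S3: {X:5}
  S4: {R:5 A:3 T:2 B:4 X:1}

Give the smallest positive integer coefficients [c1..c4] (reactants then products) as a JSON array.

Coefficients: [5, 5, 4, 5]

R: 5·5 = 25 | 5·0+4·0+5·5 = 25
A: 5·3 = 15 | 5·0+4·0+5·3 = 15
T: 5·6 = 30 | 5·4+4·0+5·2 = 30
B: 5·6 = 30 | 5·2+4·0+5·4 = 30
X: 5·5 = 25 | 5·0+4·5+5·1 = 25
gcd(5,5,4,5) = 1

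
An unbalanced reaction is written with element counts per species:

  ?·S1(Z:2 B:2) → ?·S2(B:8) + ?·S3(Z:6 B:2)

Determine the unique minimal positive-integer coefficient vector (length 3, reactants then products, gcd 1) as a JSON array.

Z: 6·2 = 12 | 1·0+2·6 = 12
B: 6·2 = 12 | 1·8+2·2 = 12
gcd(6,1,2) = 1

Coefficients: [6, 1, 2]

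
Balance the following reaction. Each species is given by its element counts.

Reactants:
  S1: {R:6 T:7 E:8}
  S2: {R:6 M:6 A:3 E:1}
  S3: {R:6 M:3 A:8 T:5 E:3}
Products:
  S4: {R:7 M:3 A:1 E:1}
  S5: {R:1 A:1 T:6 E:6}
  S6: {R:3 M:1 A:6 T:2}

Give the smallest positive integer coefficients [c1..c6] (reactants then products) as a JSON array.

R: 3·6+1·6+3·6 = 42 | 4·7+5·1+3·3 = 42
M: 3·0+1·6+3·3 = 15 | 4·3+5·0+3·1 = 15
A: 3·0+1·3+3·8 = 27 | 4·1+5·1+3·6 = 27
T: 3·7+1·0+3·5 = 36 | 4·0+5·6+3·2 = 36
E: 3·8+1·1+3·3 = 34 | 4·1+5·6+3·0 = 34
gcd(3,1,3,4,5,3) = 1

Coefficients: [3, 1, 3, 4, 5, 3]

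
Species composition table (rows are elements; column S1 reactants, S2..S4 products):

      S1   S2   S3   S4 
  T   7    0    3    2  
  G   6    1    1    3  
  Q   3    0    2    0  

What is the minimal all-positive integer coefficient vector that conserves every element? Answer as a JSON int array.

T: 4·7 = 28 | 3·0+6·3+5·2 = 28
G: 4·6 = 24 | 3·1+6·1+5·3 = 24
Q: 4·3 = 12 | 3·0+6·2+5·0 = 12
gcd(4,3,6,5) = 1

Coefficients: [4, 3, 6, 5]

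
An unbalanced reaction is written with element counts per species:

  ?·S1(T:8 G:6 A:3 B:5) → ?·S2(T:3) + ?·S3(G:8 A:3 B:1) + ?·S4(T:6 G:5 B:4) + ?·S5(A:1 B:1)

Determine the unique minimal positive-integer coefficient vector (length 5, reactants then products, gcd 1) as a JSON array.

T: 3·8 = 24 | 4·3+1·0+2·6+6·0 = 24
G: 3·6 = 18 | 4·0+1·8+2·5+6·0 = 18
A: 3·3 = 9 | 4·0+1·3+2·0+6·1 = 9
B: 3·5 = 15 | 4·0+1·1+2·4+6·1 = 15
gcd(3,4,1,2,6) = 1

Coefficients: [3, 4, 1, 2, 6]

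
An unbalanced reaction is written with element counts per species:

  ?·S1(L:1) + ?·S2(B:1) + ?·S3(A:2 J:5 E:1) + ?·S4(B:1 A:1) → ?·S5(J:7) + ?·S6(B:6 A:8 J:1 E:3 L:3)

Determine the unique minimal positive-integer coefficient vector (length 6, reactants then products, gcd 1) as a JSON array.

B: 3·0+4·1+3·0+2·1 = 6 | 2·0+1·6 = 6
A: 3·0+4·0+3·2+2·1 = 8 | 2·0+1·8 = 8
J: 3·0+4·0+3·5+2·0 = 15 | 2·7+1·1 = 15
E: 3·0+4·0+3·1+2·0 = 3 | 2·0+1·3 = 3
L: 3·1+4·0+3·0+2·0 = 3 | 2·0+1·3 = 3
gcd(3,4,3,2,2,1) = 1

Coefficients: [3, 4, 3, 2, 2, 1]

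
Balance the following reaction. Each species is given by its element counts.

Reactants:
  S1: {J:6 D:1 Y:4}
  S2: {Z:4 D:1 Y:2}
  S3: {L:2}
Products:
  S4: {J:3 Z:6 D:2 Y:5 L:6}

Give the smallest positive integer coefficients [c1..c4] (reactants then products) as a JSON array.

Coefficients: [1, 3, 6, 2]

J: 1·6+3·0+6·0 = 6 | 2·3 = 6
Z: 1·0+3·4+6·0 = 12 | 2·6 = 12
D: 1·1+3·1+6·0 = 4 | 2·2 = 4
Y: 1·4+3·2+6·0 = 10 | 2·5 = 10
L: 1·0+3·0+6·2 = 12 | 2·6 = 12
gcd(1,3,6,2) = 1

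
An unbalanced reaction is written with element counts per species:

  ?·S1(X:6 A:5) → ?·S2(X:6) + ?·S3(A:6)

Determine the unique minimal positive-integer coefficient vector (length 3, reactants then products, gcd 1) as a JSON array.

X: 6·6 = 36 | 6·6+5·0 = 36
A: 6·5 = 30 | 6·0+5·6 = 30
gcd(6,6,5) = 1

Coefficients: [6, 6, 5]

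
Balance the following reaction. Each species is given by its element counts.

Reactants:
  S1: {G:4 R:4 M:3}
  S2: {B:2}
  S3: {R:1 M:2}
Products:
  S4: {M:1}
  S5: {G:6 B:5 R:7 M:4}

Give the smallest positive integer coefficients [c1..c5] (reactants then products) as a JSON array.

Coefficients: [3, 5, 2, 5, 2]

G: 3·4+5·0+2·0 = 12 | 5·0+2·6 = 12
B: 3·0+5·2+2·0 = 10 | 5·0+2·5 = 10
R: 3·4+5·0+2·1 = 14 | 5·0+2·7 = 14
M: 3·3+5·0+2·2 = 13 | 5·1+2·4 = 13
gcd(3,5,2,5,2) = 1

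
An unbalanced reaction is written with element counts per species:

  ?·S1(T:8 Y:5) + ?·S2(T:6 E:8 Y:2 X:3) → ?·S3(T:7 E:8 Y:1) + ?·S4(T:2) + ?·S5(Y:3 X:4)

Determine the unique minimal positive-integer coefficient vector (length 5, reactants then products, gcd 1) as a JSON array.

Coefficients: [1, 4, 4, 2, 3]

T: 1·8+4·6 = 32 | 4·7+2·2+3·0 = 32
E: 1·0+4·8 = 32 | 4·8+2·0+3·0 = 32
Y: 1·5+4·2 = 13 | 4·1+2·0+3·3 = 13
X: 1·0+4·3 = 12 | 4·0+2·0+3·4 = 12
gcd(1,4,4,2,3) = 1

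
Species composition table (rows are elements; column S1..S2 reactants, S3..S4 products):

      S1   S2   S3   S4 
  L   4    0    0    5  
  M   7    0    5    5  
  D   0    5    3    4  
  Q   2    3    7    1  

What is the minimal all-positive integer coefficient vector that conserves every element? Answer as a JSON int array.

L: 5·4+5·0 = 20 | 3·0+4·5 = 20
M: 5·7+5·0 = 35 | 3·5+4·5 = 35
D: 5·0+5·5 = 25 | 3·3+4·4 = 25
Q: 5·2+5·3 = 25 | 3·7+4·1 = 25
gcd(5,5,3,4) = 1

Coefficients: [5, 5, 3, 4]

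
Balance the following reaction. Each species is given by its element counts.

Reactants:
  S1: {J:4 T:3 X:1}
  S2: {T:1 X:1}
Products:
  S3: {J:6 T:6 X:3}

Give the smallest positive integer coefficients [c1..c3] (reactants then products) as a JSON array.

J: 3·4+3·0 = 12 | 2·6 = 12
T: 3·3+3·1 = 12 | 2·6 = 12
X: 3·1+3·1 = 6 | 2·3 = 6
gcd(3,3,2) = 1

Coefficients: [3, 3, 2]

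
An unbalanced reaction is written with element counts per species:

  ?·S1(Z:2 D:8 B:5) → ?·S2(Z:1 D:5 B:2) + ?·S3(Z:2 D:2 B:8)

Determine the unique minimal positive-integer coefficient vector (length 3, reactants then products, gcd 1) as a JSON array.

Z: 4·2 = 8 | 6·1+1·2 = 8
D: 4·8 = 32 | 6·5+1·2 = 32
B: 4·5 = 20 | 6·2+1·8 = 20
gcd(4,6,1) = 1

Coefficients: [4, 6, 1]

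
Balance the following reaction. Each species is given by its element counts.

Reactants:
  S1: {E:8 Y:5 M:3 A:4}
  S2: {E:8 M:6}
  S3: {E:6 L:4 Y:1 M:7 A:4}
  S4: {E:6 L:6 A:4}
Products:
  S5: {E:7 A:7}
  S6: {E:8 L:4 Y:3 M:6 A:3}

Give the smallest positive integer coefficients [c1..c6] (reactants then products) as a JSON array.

E: 3·8+1·8+3·6+2·6 = 62 | 2·7+6·8 = 62
L: 3·0+1·0+3·4+2·6 = 24 | 2·0+6·4 = 24
Y: 3·5+1·0+3·1+2·0 = 18 | 2·0+6·3 = 18
M: 3·3+1·6+3·7+2·0 = 36 | 2·0+6·6 = 36
A: 3·4+1·0+3·4+2·4 = 32 | 2·7+6·3 = 32
gcd(3,1,3,2,2,6) = 1

Coefficients: [3, 1, 3, 2, 2, 6]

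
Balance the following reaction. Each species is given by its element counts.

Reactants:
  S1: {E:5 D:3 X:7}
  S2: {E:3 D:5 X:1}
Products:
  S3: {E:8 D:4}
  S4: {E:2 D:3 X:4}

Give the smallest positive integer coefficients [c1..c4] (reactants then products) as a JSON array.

E: 2·5+2·3 = 16 | 1·8+4·2 = 16
D: 2·3+2·5 = 16 | 1·4+4·3 = 16
X: 2·7+2·1 = 16 | 1·0+4·4 = 16
gcd(2,2,1,4) = 1

Coefficients: [2, 2, 1, 4]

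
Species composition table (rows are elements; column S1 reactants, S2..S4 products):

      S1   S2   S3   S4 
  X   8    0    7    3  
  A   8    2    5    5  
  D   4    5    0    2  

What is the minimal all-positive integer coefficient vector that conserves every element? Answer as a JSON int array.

Coefficients: [3, 2, 3, 1]

X: 3·8 = 24 | 2·0+3·7+1·3 = 24
A: 3·8 = 24 | 2·2+3·5+1·5 = 24
D: 3·4 = 12 | 2·5+3·0+1·2 = 12
gcd(3,2,3,1) = 1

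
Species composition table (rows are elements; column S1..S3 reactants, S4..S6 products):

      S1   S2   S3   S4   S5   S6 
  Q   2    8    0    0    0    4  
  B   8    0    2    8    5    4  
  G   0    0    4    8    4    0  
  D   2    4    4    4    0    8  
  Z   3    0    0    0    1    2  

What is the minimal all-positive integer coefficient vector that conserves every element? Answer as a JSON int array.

Coefficients: [4, 1, 6, 1, 4, 4]

Q: 4·2+1·8+6·0 = 16 | 1·0+4·0+4·4 = 16
B: 4·8+1·0+6·2 = 44 | 1·8+4·5+4·4 = 44
G: 4·0+1·0+6·4 = 24 | 1·8+4·4+4·0 = 24
D: 4·2+1·4+6·4 = 36 | 1·4+4·0+4·8 = 36
Z: 4·3+1·0+6·0 = 12 | 1·0+4·1+4·2 = 12
gcd(4,1,6,1,4,4) = 1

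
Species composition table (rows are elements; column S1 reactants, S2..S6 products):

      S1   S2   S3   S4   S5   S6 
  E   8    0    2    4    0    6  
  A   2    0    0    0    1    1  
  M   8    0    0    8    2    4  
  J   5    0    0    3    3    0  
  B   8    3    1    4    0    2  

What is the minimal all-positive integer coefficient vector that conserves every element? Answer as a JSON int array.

E: 3·8 = 24 | 4·0+4·2+1·4+4·0+2·6 = 24
A: 3·2 = 6 | 4·0+4·0+1·0+4·1+2·1 = 6
M: 3·8 = 24 | 4·0+4·0+1·8+4·2+2·4 = 24
J: 3·5 = 15 | 4·0+4·0+1·3+4·3+2·0 = 15
B: 3·8 = 24 | 4·3+4·1+1·4+4·0+2·2 = 24
gcd(3,4,4,1,4,2) = 1

Coefficients: [3, 4, 4, 1, 4, 2]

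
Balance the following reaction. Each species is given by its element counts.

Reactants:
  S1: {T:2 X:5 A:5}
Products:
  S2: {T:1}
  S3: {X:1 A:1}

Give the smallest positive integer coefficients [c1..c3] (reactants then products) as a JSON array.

T: 1·2 = 2 | 2·1+5·0 = 2
X: 1·5 = 5 | 2·0+5·1 = 5
A: 1·5 = 5 | 2·0+5·1 = 5
gcd(1,2,5) = 1

Coefficients: [1, 2, 5]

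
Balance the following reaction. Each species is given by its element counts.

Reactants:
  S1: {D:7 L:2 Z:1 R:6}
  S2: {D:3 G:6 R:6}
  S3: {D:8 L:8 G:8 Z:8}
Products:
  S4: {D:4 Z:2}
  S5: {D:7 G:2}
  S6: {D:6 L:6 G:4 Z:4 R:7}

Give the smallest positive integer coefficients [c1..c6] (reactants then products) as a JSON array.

Coefficients: [6, 1, 3, 3, 3, 6]

D: 6·7+1·3+3·8 = 69 | 3·4+3·7+6·6 = 69
L: 6·2+1·0+3·8 = 36 | 3·0+3·0+6·6 = 36
G: 6·0+1·6+3·8 = 30 | 3·0+3·2+6·4 = 30
Z: 6·1+1·0+3·8 = 30 | 3·2+3·0+6·4 = 30
R: 6·6+1·6+3·0 = 42 | 3·0+3·0+6·7 = 42
gcd(6,1,3,3,3,6) = 1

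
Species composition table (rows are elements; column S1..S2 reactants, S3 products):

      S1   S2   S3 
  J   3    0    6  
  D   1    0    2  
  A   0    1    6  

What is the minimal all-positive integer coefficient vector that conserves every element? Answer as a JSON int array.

Coefficients: [2, 6, 1]

J: 2·3+6·0 = 6 | 1·6 = 6
D: 2·1+6·0 = 2 | 1·2 = 2
A: 2·0+6·1 = 6 | 1·6 = 6
gcd(2,6,1) = 1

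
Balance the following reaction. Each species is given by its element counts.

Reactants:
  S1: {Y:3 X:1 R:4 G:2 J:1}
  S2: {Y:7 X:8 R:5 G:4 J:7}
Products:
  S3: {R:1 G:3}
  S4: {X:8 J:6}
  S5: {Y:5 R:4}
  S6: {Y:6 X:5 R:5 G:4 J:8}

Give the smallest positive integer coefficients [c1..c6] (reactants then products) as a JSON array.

Coefficients: [5, 3, 6, 3, 6, 1]

Y: 5·3+3·7 = 36 | 6·0+3·0+6·5+1·6 = 36
X: 5·1+3·8 = 29 | 6·0+3·8+6·0+1·5 = 29
R: 5·4+3·5 = 35 | 6·1+3·0+6·4+1·5 = 35
G: 5·2+3·4 = 22 | 6·3+3·0+6·0+1·4 = 22
J: 5·1+3·7 = 26 | 6·0+3·6+6·0+1·8 = 26
gcd(5,3,6,3,6,1) = 1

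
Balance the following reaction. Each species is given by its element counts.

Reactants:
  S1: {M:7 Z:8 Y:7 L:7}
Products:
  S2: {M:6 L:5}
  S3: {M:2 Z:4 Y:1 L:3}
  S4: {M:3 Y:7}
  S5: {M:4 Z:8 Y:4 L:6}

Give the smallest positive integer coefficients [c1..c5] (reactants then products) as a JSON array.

Coefficients: [5, 1, 6, 3, 2]

M: 5·7 = 35 | 1·6+6·2+3·3+2·4 = 35
Z: 5·8 = 40 | 1·0+6·4+3·0+2·8 = 40
Y: 5·7 = 35 | 1·0+6·1+3·7+2·4 = 35
L: 5·7 = 35 | 1·5+6·3+3·0+2·6 = 35
gcd(5,1,6,3,2) = 1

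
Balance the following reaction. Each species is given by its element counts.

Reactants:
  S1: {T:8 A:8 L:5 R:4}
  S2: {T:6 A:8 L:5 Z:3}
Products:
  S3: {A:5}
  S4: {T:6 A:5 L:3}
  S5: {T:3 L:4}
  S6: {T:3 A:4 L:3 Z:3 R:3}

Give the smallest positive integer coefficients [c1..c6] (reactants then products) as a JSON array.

Coefficients: [3, 4, 3, 5, 2, 4]

T: 3·8+4·6 = 48 | 3·0+5·6+2·3+4·3 = 48
A: 3·8+4·8 = 56 | 3·5+5·5+2·0+4·4 = 56
L: 3·5+4·5 = 35 | 3·0+5·3+2·4+4·3 = 35
Z: 3·0+4·3 = 12 | 3·0+5·0+2·0+4·3 = 12
R: 3·4+4·0 = 12 | 3·0+5·0+2·0+4·3 = 12
gcd(3,4,3,5,2,4) = 1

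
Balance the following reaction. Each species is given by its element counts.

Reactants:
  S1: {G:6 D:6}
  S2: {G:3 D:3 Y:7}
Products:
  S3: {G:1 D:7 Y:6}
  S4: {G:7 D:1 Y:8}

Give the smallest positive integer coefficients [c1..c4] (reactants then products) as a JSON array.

G: 1·6+6·3 = 24 | 3·1+3·7 = 24
D: 1·6+6·3 = 24 | 3·7+3·1 = 24
Y: 1·0+6·7 = 42 | 3·6+3·8 = 42
gcd(1,6,3,3) = 1

Coefficients: [1, 6, 3, 3]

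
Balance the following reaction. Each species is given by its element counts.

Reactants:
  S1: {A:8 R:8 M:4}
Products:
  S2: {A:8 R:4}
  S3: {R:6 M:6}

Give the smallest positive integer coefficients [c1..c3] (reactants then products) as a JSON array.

A: 3·8 = 24 | 3·8+2·0 = 24
R: 3·8 = 24 | 3·4+2·6 = 24
M: 3·4 = 12 | 3·0+2·6 = 12
gcd(3,3,2) = 1

Coefficients: [3, 3, 2]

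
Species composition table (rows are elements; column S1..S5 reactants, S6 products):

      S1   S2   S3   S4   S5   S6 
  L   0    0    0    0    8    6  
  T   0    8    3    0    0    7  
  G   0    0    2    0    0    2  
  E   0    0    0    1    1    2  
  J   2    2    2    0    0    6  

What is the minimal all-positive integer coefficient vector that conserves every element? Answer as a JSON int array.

Coefficients: [6, 2, 4, 5, 3, 4]

L: 6·0+2·0+4·0+5·0+3·8 = 24 | 4·6 = 24
T: 6·0+2·8+4·3+5·0+3·0 = 28 | 4·7 = 28
G: 6·0+2·0+4·2+5·0+3·0 = 8 | 4·2 = 8
E: 6·0+2·0+4·0+5·1+3·1 = 8 | 4·2 = 8
J: 6·2+2·2+4·2+5·0+3·0 = 24 | 4·6 = 24
gcd(6,2,4,5,3,4) = 1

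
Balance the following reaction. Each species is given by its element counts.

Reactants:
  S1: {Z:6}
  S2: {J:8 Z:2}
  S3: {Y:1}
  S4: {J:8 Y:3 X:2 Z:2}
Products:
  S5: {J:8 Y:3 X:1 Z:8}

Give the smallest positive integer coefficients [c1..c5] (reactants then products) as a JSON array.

J: 2·0+1·8+3·0+1·8 = 16 | 2·8 = 16
Y: 2·0+1·0+3·1+1·3 = 6 | 2·3 = 6
X: 2·0+1·0+3·0+1·2 = 2 | 2·1 = 2
Z: 2·6+1·2+3·0+1·2 = 16 | 2·8 = 16
gcd(2,1,3,1,2) = 1

Coefficients: [2, 1, 3, 1, 2]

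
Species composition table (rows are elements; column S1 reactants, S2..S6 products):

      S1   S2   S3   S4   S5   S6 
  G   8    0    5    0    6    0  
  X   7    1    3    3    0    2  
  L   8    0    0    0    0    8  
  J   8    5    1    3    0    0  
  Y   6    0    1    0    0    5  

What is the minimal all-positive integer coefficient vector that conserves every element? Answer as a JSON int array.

Coefficients: [4, 5, 4, 1, 2, 4]

G: 4·8 = 32 | 5·0+4·5+1·0+2·6+4·0 = 32
X: 4·7 = 28 | 5·1+4·3+1·3+2·0+4·2 = 28
L: 4·8 = 32 | 5·0+4·0+1·0+2·0+4·8 = 32
J: 4·8 = 32 | 5·5+4·1+1·3+2·0+4·0 = 32
Y: 4·6 = 24 | 5·0+4·1+1·0+2·0+4·5 = 24
gcd(4,5,4,1,2,4) = 1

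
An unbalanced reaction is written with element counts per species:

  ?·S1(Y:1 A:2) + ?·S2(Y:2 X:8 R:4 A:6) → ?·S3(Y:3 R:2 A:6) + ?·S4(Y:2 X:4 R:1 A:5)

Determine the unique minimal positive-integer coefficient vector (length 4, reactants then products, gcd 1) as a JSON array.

Coefficients: [5, 1, 1, 2]

Y: 5·1+1·2 = 7 | 1·3+2·2 = 7
X: 5·0+1·8 = 8 | 1·0+2·4 = 8
R: 5·0+1·4 = 4 | 1·2+2·1 = 4
A: 5·2+1·6 = 16 | 1·6+2·5 = 16
gcd(5,1,1,2) = 1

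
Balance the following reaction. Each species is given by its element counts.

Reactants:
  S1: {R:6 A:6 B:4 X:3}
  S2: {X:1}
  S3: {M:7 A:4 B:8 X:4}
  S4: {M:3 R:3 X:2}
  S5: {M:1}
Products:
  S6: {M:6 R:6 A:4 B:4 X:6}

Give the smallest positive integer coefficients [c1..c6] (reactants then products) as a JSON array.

M: 2·0+6·0+1·7+4·3+5·1 = 24 | 4·6 = 24
R: 2·6+6·0+1·0+4·3+5·0 = 24 | 4·6 = 24
A: 2·6+6·0+1·4+4·0+5·0 = 16 | 4·4 = 16
B: 2·4+6·0+1·8+4·0+5·0 = 16 | 4·4 = 16
X: 2·3+6·1+1·4+4·2+5·0 = 24 | 4·6 = 24
gcd(2,6,1,4,5,4) = 1

Coefficients: [2, 6, 1, 4, 5, 4]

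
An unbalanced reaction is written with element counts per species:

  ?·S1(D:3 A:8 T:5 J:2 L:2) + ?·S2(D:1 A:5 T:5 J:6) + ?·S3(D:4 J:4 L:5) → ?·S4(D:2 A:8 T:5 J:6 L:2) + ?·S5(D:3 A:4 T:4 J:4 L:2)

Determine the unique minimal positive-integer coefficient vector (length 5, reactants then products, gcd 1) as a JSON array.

Coefficients: [3, 4, 2, 3, 5]

D: 3·3+4·1+2·4 = 21 | 3·2+5·3 = 21
A: 3·8+4·5+2·0 = 44 | 3·8+5·4 = 44
T: 3·5+4·5+2·0 = 35 | 3·5+5·4 = 35
J: 3·2+4·6+2·4 = 38 | 3·6+5·4 = 38
L: 3·2+4·0+2·5 = 16 | 3·2+5·2 = 16
gcd(3,4,2,3,5) = 1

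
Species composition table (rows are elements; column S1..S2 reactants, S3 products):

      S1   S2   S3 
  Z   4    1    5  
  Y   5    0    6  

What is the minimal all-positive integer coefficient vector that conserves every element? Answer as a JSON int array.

Z: 6·4+1·1 = 25 | 5·5 = 25
Y: 6·5+1·0 = 30 | 5·6 = 30
gcd(6,1,5) = 1

Coefficients: [6, 1, 5]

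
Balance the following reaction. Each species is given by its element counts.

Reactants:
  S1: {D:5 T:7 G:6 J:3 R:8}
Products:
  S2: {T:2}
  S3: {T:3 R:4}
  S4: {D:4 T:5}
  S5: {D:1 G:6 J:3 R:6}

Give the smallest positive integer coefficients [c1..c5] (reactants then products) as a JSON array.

Coefficients: [4, 1, 2, 4, 4]

D: 4·5 = 20 | 1·0+2·0+4·4+4·1 = 20
T: 4·7 = 28 | 1·2+2·3+4·5+4·0 = 28
G: 4·6 = 24 | 1·0+2·0+4·0+4·6 = 24
J: 4·3 = 12 | 1·0+2·0+4·0+4·3 = 12
R: 4·8 = 32 | 1·0+2·4+4·0+4·6 = 32
gcd(4,1,2,4,4) = 1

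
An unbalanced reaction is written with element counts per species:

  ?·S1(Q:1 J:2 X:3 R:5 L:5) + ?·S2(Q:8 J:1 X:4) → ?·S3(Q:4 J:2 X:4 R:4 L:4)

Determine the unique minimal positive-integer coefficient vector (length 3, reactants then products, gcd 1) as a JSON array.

Coefficients: [4, 2, 5]

Q: 4·1+2·8 = 20 | 5·4 = 20
J: 4·2+2·1 = 10 | 5·2 = 10
X: 4·3+2·4 = 20 | 5·4 = 20
R: 4·5+2·0 = 20 | 5·4 = 20
L: 4·5+2·0 = 20 | 5·4 = 20
gcd(4,2,5) = 1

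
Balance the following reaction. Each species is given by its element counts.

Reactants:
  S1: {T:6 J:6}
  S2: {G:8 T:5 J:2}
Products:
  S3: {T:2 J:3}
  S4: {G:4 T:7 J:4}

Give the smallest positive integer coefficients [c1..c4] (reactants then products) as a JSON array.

Coefficients: [5, 2, 6, 4]

G: 5·0+2·8 = 16 | 6·0+4·4 = 16
T: 5·6+2·5 = 40 | 6·2+4·7 = 40
J: 5·6+2·2 = 34 | 6·3+4·4 = 34
gcd(5,2,6,4) = 1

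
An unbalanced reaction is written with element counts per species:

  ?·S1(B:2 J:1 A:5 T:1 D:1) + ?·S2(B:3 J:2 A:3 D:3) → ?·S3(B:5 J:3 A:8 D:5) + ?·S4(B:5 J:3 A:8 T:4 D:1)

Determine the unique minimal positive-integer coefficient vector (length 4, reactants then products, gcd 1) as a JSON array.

Coefficients: [4, 4, 3, 1]

B: 4·2+4·3 = 20 | 3·5+1·5 = 20
J: 4·1+4·2 = 12 | 3·3+1·3 = 12
A: 4·5+4·3 = 32 | 3·8+1·8 = 32
T: 4·1+4·0 = 4 | 3·0+1·4 = 4
D: 4·1+4·3 = 16 | 3·5+1·1 = 16
gcd(4,4,3,1) = 1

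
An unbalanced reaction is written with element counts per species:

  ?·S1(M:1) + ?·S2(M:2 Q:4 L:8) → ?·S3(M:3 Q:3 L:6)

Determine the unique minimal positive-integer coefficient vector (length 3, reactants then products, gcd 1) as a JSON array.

Coefficients: [6, 3, 4]

M: 6·1+3·2 = 12 | 4·3 = 12
Q: 6·0+3·4 = 12 | 4·3 = 12
L: 6·0+3·8 = 24 | 4·6 = 24
gcd(6,3,4) = 1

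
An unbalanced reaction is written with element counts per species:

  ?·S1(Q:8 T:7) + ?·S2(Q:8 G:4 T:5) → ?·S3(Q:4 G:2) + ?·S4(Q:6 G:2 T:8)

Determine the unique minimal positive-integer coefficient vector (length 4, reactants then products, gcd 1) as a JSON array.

Coefficients: [1, 5, 6, 4]

Q: 1·8+5·8 = 48 | 6·4+4·6 = 48
G: 1·0+5·4 = 20 | 6·2+4·2 = 20
T: 1·7+5·5 = 32 | 6·0+4·8 = 32
gcd(1,5,6,4) = 1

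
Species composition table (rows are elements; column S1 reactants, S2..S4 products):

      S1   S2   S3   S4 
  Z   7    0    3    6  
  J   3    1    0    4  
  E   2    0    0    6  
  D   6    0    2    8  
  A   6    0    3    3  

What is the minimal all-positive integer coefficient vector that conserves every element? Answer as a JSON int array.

Coefficients: [3, 5, 5, 1]

Z: 3·7 = 21 | 5·0+5·3+1·6 = 21
J: 3·3 = 9 | 5·1+5·0+1·4 = 9
E: 3·2 = 6 | 5·0+5·0+1·6 = 6
D: 3·6 = 18 | 5·0+5·2+1·8 = 18
A: 3·6 = 18 | 5·0+5·3+1·3 = 18
gcd(3,5,5,1) = 1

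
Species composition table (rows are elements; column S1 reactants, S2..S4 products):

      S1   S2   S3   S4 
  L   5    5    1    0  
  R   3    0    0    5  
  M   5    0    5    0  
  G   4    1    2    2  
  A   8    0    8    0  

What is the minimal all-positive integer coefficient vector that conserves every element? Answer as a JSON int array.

L: 5·5 = 25 | 4·5+5·1+3·0 = 25
R: 5·3 = 15 | 4·0+5·0+3·5 = 15
M: 5·5 = 25 | 4·0+5·5+3·0 = 25
G: 5·4 = 20 | 4·1+5·2+3·2 = 20
A: 5·8 = 40 | 4·0+5·8+3·0 = 40
gcd(5,4,5,3) = 1

Coefficients: [5, 4, 5, 3]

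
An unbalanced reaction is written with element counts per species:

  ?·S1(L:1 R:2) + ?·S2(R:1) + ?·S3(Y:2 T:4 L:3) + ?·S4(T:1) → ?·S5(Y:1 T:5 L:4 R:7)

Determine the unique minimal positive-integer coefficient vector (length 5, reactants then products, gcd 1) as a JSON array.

Coefficients: [5, 4, 1, 6, 2]

Y: 5·0+4·0+1·2+6·0 = 2 | 2·1 = 2
T: 5·0+4·0+1·4+6·1 = 10 | 2·5 = 10
L: 5·1+4·0+1·3+6·0 = 8 | 2·4 = 8
R: 5·2+4·1+1·0+6·0 = 14 | 2·7 = 14
gcd(5,4,1,6,2) = 1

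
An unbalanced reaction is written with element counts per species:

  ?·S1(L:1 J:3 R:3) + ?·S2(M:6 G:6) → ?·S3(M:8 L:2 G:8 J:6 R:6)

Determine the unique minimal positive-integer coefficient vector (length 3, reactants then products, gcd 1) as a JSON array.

Coefficients: [6, 4, 3]

M: 6·0+4·6 = 24 | 3·8 = 24
L: 6·1+4·0 = 6 | 3·2 = 6
G: 6·0+4·6 = 24 | 3·8 = 24
J: 6·3+4·0 = 18 | 3·6 = 18
R: 6·3+4·0 = 18 | 3·6 = 18
gcd(6,4,3) = 1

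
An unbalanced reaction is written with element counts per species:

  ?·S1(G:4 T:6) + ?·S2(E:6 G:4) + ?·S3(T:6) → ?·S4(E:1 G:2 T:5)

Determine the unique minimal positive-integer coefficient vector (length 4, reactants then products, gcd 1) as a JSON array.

Coefficients: [2, 1, 3, 6]

E: 2·0+1·6+3·0 = 6 | 6·1 = 6
G: 2·4+1·4+3·0 = 12 | 6·2 = 12
T: 2·6+1·0+3·6 = 30 | 6·5 = 30
gcd(2,1,3,6) = 1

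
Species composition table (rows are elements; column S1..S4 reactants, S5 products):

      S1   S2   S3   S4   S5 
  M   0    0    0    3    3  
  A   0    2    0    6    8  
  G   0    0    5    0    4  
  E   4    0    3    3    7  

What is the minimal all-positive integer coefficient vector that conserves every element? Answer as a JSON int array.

M: 2·0+5·0+4·0+5·3 = 15 | 5·3 = 15
A: 2·0+5·2+4·0+5·6 = 40 | 5·8 = 40
G: 2·0+5·0+4·5+5·0 = 20 | 5·4 = 20
E: 2·4+5·0+4·3+5·3 = 35 | 5·7 = 35
gcd(2,5,4,5,5) = 1

Coefficients: [2, 5, 4, 5, 5]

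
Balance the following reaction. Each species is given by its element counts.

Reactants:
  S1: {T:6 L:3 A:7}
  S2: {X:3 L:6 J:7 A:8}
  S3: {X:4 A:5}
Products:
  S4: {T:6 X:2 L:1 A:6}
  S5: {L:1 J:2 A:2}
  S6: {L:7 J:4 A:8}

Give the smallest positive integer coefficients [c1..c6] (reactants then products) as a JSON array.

T: 5·6+2·0+1·0 = 30 | 5·6+1·0+3·0 = 30
X: 5·0+2·3+1·4 = 10 | 5·2+1·0+3·0 = 10
L: 5·3+2·6+1·0 = 27 | 5·1+1·1+3·7 = 27
J: 5·0+2·7+1·0 = 14 | 5·0+1·2+3·4 = 14
A: 5·7+2·8+1·5 = 56 | 5·6+1·2+3·8 = 56
gcd(5,2,1,5,1,3) = 1

Coefficients: [5, 2, 1, 5, 1, 3]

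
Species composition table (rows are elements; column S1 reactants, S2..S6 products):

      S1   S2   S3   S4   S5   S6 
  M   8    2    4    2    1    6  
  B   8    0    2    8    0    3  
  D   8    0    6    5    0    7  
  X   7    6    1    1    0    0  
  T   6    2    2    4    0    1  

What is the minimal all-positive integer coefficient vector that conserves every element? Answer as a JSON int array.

M: 5·8 = 40 | 5·2+1·4+4·2+6·1+2·6 = 40
B: 5·8 = 40 | 5·0+1·2+4·8+6·0+2·3 = 40
D: 5·8 = 40 | 5·0+1·6+4·5+6·0+2·7 = 40
X: 5·7 = 35 | 5·6+1·1+4·1+6·0+2·0 = 35
T: 5·6 = 30 | 5·2+1·2+4·4+6·0+2·1 = 30
gcd(5,5,1,4,6,2) = 1

Coefficients: [5, 5, 1, 4, 6, 2]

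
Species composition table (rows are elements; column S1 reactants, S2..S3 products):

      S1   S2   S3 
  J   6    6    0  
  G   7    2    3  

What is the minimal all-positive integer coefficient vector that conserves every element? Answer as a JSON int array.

Coefficients: [3, 3, 5]

J: 3·6 = 18 | 3·6+5·0 = 18
G: 3·7 = 21 | 3·2+5·3 = 21
gcd(3,3,5) = 1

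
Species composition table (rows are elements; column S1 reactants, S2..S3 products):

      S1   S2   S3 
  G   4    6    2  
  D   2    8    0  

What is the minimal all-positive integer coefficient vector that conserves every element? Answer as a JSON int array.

Coefficients: [4, 1, 5]

G: 4·4 = 16 | 1·6+5·2 = 16
D: 4·2 = 8 | 1·8+5·0 = 8
gcd(4,1,5) = 1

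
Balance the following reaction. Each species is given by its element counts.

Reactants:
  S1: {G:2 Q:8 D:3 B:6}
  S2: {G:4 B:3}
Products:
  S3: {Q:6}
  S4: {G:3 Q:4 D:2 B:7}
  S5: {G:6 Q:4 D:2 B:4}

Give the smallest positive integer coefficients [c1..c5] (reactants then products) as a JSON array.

Coefficients: [6, 6, 2, 6, 3]

G: 6·2+6·4 = 36 | 2·0+6·3+3·6 = 36
Q: 6·8+6·0 = 48 | 2·6+6·4+3·4 = 48
D: 6·3+6·0 = 18 | 2·0+6·2+3·2 = 18
B: 6·6+6·3 = 54 | 2·0+6·7+3·4 = 54
gcd(6,6,2,6,3) = 1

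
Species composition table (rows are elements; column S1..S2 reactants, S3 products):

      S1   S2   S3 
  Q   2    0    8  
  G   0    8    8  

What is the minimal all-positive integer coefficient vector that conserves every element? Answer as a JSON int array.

Coefficients: [4, 1, 1]

Q: 4·2+1·0 = 8 | 1·8 = 8
G: 4·0+1·8 = 8 | 1·8 = 8
gcd(4,1,1) = 1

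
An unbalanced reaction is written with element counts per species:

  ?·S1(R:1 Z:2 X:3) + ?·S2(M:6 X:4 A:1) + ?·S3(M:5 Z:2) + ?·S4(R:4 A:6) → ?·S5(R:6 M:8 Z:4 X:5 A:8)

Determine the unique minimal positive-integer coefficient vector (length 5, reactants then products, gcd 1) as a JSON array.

Coefficients: [4, 2, 4, 5, 4]

R: 4·1+2·0+4·0+5·4 = 24 | 4·6 = 24
M: 4·0+2·6+4·5+5·0 = 32 | 4·8 = 32
Z: 4·2+2·0+4·2+5·0 = 16 | 4·4 = 16
X: 4·3+2·4+4·0+5·0 = 20 | 4·5 = 20
A: 4·0+2·1+4·0+5·6 = 32 | 4·8 = 32
gcd(4,2,4,5,4) = 1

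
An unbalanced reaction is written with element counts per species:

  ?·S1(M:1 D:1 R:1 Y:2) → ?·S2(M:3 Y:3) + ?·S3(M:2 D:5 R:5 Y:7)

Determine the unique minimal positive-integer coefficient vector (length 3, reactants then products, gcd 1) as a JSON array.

Coefficients: [5, 1, 1]

M: 5·1 = 5 | 1·3+1·2 = 5
D: 5·1 = 5 | 1·0+1·5 = 5
R: 5·1 = 5 | 1·0+1·5 = 5
Y: 5·2 = 10 | 1·3+1·7 = 10
gcd(5,1,1) = 1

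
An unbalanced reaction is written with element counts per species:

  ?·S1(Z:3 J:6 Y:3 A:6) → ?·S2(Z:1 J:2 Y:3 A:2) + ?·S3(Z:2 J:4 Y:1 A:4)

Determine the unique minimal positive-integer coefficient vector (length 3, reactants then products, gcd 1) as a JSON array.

Z: 5·3 = 15 | 3·1+6·2 = 15
J: 5·6 = 30 | 3·2+6·4 = 30
Y: 5·3 = 15 | 3·3+6·1 = 15
A: 5·6 = 30 | 3·2+6·4 = 30
gcd(5,3,6) = 1

Coefficients: [5, 3, 6]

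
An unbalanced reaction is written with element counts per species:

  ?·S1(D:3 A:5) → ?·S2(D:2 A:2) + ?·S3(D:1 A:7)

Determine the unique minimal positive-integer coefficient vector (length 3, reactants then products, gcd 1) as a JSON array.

D: 3·3 = 9 | 4·2+1·1 = 9
A: 3·5 = 15 | 4·2+1·7 = 15
gcd(3,4,1) = 1

Coefficients: [3, 4, 1]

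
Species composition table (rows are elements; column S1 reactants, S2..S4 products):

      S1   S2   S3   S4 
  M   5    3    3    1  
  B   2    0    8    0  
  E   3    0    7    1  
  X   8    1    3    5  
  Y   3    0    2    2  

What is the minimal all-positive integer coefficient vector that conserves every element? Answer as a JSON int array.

Coefficients: [4, 4, 1, 5]

M: 4·5 = 20 | 4·3+1·3+5·1 = 20
B: 4·2 = 8 | 4·0+1·8+5·0 = 8
E: 4·3 = 12 | 4·0+1·7+5·1 = 12
X: 4·8 = 32 | 4·1+1·3+5·5 = 32
Y: 4·3 = 12 | 4·0+1·2+5·2 = 12
gcd(4,4,1,5) = 1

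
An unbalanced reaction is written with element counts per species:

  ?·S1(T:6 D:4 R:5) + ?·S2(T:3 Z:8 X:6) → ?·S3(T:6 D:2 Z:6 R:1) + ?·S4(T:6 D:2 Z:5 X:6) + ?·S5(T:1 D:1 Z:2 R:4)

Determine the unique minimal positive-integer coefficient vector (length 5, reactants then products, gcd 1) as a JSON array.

Coefficients: [5, 6, 1, 6, 6]

T: 5·6+6·3 = 48 | 1·6+6·6+6·1 = 48
D: 5·4+6·0 = 20 | 1·2+6·2+6·1 = 20
Z: 5·0+6·8 = 48 | 1·6+6·5+6·2 = 48
X: 5·0+6·6 = 36 | 1·0+6·6+6·0 = 36
R: 5·5+6·0 = 25 | 1·1+6·0+6·4 = 25
gcd(5,6,1,6,6) = 1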